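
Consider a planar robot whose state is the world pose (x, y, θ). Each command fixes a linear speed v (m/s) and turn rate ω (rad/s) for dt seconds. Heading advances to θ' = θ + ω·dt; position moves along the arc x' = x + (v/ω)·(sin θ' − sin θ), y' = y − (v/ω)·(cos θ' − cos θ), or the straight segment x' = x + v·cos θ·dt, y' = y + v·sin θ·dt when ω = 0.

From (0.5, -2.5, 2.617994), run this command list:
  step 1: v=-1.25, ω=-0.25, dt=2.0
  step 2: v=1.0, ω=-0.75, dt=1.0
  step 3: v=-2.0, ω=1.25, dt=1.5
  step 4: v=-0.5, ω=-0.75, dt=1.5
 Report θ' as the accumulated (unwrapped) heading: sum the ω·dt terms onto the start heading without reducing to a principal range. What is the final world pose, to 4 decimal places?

(4.4686, -5.4968, 2.1180)

step 1: θ'=2.1180 (R=5.0000) → pose (2.2699, -4.2286, 2.1180)
step 2: θ'=1.3680 (R=-1.3333) → pose (2.1026, -3.2664, 1.3680)
step 3: θ'=3.2430 (R=-1.6000) → pose (3.8317, -5.1804, 3.2430)
step 4: θ'=2.1180 (R=0.6667) → pose (4.4686, -5.4968, 2.1180)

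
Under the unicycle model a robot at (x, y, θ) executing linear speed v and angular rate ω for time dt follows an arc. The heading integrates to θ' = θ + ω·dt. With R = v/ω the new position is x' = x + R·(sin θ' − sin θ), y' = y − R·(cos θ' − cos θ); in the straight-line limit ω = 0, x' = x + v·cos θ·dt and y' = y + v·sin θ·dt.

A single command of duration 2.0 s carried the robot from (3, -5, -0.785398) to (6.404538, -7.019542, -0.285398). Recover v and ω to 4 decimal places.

Δθ = -0.285398 − -0.785398 = 0.500000
ω = Δθ/dt = 0.500000/2.0 = 0.2500
R = Δx/(sin θ' − sin θ) = 8.0000
v = R·ω = 8.0000·0.2500 = 2.0000

v = 2.0000, ω = 0.2500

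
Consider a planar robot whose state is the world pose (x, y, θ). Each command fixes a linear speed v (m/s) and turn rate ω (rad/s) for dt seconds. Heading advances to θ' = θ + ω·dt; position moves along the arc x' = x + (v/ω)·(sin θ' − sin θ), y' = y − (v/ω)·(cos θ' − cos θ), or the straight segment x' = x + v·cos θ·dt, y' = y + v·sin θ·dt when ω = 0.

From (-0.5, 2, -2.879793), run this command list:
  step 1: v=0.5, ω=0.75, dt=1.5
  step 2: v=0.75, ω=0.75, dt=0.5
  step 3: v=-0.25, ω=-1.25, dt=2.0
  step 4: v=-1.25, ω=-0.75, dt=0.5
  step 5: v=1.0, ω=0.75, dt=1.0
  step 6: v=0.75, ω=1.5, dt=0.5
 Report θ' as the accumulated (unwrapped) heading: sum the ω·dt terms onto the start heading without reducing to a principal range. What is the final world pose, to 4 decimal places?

step 1: θ'=-1.7548 (R=0.6667) → pose (-0.9829, 1.4780, -1.7548)
step 2: θ'=-1.3798 (R=1.0000) → pose (-0.9816, 1.1052, -1.3798)
step 3: θ'=-3.8798 (R=0.2000) → pose (-0.6506, 1.2911, -3.8798)
step 4: θ'=-4.2548 (R=1.6667) → pose (-0.2770, 0.7946, -4.2548)
step 5: θ'=-3.5048 (R=1.3333) → pose (-0.9995, 1.4519, -3.5048)
step 6: θ'=-2.7548 (R=0.5000) → pose (-1.3657, 1.4476, -2.7548)

(-1.3657, 1.4476, -2.7548)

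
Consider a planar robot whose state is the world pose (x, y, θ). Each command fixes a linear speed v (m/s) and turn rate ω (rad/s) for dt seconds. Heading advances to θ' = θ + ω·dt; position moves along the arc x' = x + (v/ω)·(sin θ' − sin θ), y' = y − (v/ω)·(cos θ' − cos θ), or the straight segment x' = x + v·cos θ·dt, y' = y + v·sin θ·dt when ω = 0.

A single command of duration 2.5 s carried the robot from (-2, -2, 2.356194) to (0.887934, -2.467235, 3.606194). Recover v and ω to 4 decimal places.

v = -1.2500, ω = 0.5000

Δθ = 3.606194 − 2.356194 = 1.250000
ω = Δθ/dt = 1.250000/2.5 = 0.5000
R = Δx/(sin θ' − sin θ) = -2.5000
v = R·ω = -2.5000·0.5000 = -1.2500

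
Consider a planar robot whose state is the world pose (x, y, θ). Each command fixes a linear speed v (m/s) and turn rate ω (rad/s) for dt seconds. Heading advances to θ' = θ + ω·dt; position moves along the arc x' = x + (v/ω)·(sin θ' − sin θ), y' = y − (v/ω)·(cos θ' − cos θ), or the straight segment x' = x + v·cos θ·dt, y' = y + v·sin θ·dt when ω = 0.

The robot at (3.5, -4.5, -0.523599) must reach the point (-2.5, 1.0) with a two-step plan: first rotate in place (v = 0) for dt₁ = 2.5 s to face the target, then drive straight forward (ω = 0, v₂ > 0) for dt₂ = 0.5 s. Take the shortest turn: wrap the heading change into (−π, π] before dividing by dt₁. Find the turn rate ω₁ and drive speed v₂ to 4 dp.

heading to target = atan2(1−-4.5, -2.5−3.5) = 2.3996
Δθ = wrap(2.3996 − -0.5236) = 2.9232; ω₁ = Δθ/dt₁ = 1.1693
distance = √((-2.5−3.5)² + (1−-4.5)²) = 8.1394; v₂ = distance/dt₂ = 16.2788

ω₁ = 1.1693, v₂ = 16.2788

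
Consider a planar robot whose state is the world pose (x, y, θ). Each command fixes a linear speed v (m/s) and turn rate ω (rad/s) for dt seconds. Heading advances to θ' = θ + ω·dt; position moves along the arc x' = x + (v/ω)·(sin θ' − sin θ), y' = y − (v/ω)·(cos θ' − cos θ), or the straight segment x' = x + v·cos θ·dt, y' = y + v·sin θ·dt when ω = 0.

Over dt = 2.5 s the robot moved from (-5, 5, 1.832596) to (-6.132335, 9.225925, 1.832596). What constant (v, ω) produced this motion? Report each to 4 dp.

Δθ = 1.832596 − 1.832596 = 0.000000
ω = Δθ/dt = 0.000000/2.5 = 0.0000
ω = 0 → v = (Δx·cos θ + Δy·sin θ)/dt = 1.7500

v = 1.7500, ω = 0.0000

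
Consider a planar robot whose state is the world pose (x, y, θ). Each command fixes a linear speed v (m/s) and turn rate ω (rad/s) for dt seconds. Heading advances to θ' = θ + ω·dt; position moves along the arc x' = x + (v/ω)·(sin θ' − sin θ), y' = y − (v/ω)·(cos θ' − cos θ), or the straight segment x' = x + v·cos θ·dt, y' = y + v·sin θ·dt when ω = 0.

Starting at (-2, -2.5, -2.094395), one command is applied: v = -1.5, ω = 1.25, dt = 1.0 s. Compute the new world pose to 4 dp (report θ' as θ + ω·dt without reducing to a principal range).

θ' = -2.0944 + 1.25·1.0 = -0.8444
R = v/ω = -1.5/1.25 = -1.2000
x' = -2 + -1.2000·(sin -0.8444 − sin -2.0944) = -2.1421
y' = -2.5 − -1.2000·(cos -0.8444 − cos -2.0944) = -1.1030

(-2.1421, -1.1030, -0.8444)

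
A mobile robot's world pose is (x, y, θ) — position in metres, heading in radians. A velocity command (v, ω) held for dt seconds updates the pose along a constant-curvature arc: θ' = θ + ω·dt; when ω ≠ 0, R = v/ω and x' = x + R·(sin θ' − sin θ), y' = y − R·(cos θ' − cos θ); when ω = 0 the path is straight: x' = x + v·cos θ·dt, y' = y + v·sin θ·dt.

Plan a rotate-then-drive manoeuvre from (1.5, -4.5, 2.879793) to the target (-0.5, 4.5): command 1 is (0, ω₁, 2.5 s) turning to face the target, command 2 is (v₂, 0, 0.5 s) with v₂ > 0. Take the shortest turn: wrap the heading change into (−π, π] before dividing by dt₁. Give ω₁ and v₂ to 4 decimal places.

ω₁ = -0.4361, v₂ = 18.4391

heading to target = atan2(4.5−-4.5, -0.5−1.5) = 1.7895
Δθ = wrap(1.7895 − 2.8798) = -1.0903; ω₁ = Δθ/dt₁ = -0.4361
distance = √((-0.5−1.5)² + (4.5−-4.5)²) = 9.2195; v₂ = distance/dt₂ = 18.4391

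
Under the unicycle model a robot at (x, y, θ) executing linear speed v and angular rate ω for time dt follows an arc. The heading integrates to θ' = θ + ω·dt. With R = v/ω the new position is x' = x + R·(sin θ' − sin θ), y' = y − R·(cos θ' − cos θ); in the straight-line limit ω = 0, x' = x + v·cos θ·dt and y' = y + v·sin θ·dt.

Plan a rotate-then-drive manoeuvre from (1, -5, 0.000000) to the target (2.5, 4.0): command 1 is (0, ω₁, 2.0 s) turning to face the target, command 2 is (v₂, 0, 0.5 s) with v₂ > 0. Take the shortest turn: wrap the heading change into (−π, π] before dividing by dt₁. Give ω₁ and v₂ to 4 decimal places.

heading to target = atan2(4−-5, 2.5−1) = 1.4056
Δθ = wrap(1.4056 − 0.0000) = 1.4056; ω₁ = Δθ/dt₁ = 0.7028
distance = √((2.5−1)² + (4−-5)²) = 9.1241; v₂ = distance/dt₂ = 18.2483

ω₁ = 0.7028, v₂ = 18.2483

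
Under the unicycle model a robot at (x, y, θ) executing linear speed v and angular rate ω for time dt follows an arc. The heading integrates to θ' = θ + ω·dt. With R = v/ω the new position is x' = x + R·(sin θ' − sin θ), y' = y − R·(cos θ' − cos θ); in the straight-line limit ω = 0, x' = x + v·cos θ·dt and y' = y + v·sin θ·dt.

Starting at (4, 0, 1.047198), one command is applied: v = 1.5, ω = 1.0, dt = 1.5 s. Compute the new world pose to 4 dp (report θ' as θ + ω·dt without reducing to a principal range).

(3.5410, 1.9927, 2.5472)

θ' = 1.0472 + 1.0·1.5 = 2.5472
R = v/ω = 1.5/1.0 = 1.5000
x' = 4 + 1.5000·(sin 2.5472 − sin 1.0472) = 3.5410
y' = 0 − 1.5000·(cos 2.5472 − cos 1.0472) = 1.9927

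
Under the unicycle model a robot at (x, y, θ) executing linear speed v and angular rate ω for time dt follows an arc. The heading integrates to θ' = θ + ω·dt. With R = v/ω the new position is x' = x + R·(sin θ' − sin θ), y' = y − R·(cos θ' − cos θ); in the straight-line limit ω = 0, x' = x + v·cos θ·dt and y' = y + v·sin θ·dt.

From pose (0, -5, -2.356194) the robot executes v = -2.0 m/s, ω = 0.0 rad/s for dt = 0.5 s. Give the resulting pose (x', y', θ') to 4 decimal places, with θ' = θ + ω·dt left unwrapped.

θ' = -2.3562 + 0.0·0.5 = -2.3562
ω = 0 → straight: x' = 0 + -2.0·cos(-2.3562)·0.5 = 0.7071
y' = -5 + -2.0·sin(-2.3562)·0.5 = -4.2929

(0.7071, -4.2929, -2.3562)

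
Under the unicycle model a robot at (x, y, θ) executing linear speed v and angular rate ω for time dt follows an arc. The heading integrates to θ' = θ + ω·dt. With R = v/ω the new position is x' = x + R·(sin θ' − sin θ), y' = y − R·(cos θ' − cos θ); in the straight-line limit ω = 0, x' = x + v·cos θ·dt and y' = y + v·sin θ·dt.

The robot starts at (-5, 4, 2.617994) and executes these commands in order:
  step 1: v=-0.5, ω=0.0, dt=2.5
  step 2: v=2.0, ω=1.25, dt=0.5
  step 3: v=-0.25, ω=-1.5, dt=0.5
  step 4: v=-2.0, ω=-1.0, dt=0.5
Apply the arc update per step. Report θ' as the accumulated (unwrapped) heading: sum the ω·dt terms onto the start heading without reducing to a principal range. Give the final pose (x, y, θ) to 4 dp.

(-4.1456, 2.7738, 1.9930)

step 1: θ'=2.6180 (straight) → pose (-3.9175, 3.3750, 2.6180)
step 2: θ'=3.2430 (R=1.6000) → pose (-4.8794, 3.5811, 3.2430)
step 3: θ'=2.4930 (R=0.1667) → pose (-4.7619, 3.5482, 2.4930)
step 4: θ'=1.9930 (R=2.0000) → pose (-4.1456, 2.7738, 1.9930)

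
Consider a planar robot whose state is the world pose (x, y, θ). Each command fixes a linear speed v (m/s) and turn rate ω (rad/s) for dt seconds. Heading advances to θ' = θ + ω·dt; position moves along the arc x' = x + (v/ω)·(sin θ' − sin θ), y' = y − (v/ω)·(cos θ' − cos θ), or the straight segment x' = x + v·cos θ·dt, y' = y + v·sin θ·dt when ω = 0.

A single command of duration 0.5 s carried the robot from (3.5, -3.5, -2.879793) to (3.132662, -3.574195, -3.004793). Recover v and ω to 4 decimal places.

v = 0.7500, ω = -0.2500

Δθ = -3.004793 − -2.879793 = -0.125000
ω = Δθ/dt = -0.125000/0.5 = -0.2500
R = Δx/(sin θ' − sin θ) = -3.0000
v = R·ω = -3.0000·-0.2500 = 0.7500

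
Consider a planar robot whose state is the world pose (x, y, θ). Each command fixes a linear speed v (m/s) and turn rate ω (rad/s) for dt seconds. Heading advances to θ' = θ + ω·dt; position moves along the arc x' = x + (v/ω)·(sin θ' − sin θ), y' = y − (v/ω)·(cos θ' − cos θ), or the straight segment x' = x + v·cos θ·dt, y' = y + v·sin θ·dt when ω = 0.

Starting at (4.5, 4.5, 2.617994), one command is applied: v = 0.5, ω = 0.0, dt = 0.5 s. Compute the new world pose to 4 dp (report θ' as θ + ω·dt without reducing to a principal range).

θ' = 2.6180 + 0.0·0.5 = 2.6180
ω = 0 → straight: x' = 4.5 + 0.5·cos(2.6180)·0.5 = 4.2835
y' = 4.5 + 0.5·sin(2.6180)·0.5 = 4.6250

(4.2835, 4.6250, 2.6180)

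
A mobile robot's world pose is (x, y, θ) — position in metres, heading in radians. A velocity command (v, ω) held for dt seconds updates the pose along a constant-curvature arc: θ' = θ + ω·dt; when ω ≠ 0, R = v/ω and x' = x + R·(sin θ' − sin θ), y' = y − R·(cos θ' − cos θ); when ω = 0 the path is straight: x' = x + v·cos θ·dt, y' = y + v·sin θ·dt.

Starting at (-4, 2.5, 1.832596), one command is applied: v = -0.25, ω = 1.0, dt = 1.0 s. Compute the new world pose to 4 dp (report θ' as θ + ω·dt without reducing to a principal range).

θ' = 1.8326 + 1.0·1.0 = 2.8326
R = v/ω = -0.25/1.0 = -0.2500
x' = -4 + -0.2500·(sin 2.8326 − sin 1.8326) = -3.8345
y' = 2.5 − -0.2500·(cos 2.8326 − cos 1.8326) = 2.3265

(-3.8345, 2.3265, 2.8326)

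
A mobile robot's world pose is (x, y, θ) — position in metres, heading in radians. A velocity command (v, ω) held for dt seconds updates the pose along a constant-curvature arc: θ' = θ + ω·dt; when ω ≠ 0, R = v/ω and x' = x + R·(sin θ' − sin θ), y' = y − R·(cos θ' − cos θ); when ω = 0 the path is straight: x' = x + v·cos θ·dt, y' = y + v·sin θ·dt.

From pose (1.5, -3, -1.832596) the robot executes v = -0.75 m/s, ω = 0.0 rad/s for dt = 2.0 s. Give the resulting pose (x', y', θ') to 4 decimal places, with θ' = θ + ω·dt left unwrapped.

θ' = -1.8326 + 0.0·2.0 = -1.8326
ω = 0 → straight: x' = 1.5 + -0.75·cos(-1.8326)·2.0 = 1.8882
y' = -3 + -0.75·sin(-1.8326)·2.0 = -1.5511

(1.8882, -1.5511, -1.8326)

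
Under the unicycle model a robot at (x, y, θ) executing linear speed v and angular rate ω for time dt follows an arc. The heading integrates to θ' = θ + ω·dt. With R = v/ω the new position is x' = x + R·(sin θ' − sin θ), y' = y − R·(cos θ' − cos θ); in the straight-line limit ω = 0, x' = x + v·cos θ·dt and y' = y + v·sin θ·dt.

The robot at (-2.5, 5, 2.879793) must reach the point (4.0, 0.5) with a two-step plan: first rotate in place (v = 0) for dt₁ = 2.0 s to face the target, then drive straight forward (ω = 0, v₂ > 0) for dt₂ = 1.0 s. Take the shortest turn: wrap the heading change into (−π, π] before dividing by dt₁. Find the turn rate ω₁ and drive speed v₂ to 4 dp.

ω₁ = 1.3989, v₂ = 7.9057

heading to target = atan2(0.5−5, 4−-2.5) = -0.6055
Δθ = wrap(-0.6055 − 2.8798) = 2.7978; ω₁ = Δθ/dt₁ = 1.3989
distance = √((4−-2.5)² + (0.5−5)²) = 7.9057; v₂ = distance/dt₂ = 7.9057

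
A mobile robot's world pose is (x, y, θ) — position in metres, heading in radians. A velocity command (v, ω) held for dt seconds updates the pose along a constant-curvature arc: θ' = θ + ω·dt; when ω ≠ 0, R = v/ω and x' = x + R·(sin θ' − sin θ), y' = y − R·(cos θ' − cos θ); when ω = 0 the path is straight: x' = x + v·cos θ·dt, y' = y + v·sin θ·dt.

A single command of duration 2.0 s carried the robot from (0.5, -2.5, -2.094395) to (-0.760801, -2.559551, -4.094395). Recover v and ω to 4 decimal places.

v = 0.7500, ω = -1.0000

Δθ = -4.094395 − -2.094395 = -2.000000
ω = Δθ/dt = -2.000000/2.0 = -1.0000
R = Δx/(sin θ' − sin θ) = -0.7500
v = R·ω = -0.7500·-1.0000 = 0.7500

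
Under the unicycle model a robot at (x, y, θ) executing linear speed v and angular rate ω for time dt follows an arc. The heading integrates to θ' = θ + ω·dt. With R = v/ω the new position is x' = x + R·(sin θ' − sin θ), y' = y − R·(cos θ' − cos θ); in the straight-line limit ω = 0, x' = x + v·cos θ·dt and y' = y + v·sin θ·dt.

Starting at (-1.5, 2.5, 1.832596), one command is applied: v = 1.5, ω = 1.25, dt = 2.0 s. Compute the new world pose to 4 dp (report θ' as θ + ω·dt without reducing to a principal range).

θ' = 1.8326 + 1.25·2.0 = 4.3326
R = v/ω = 1.5/1.25 = 1.2000
x' = -1.5 + 1.2000·(sin 4.3326 − sin 1.8326) = -3.7736
y' = 2.5 − 1.2000·(cos 4.3326 − cos 1.8326) = 2.6343

(-3.7736, 2.6343, 4.3326)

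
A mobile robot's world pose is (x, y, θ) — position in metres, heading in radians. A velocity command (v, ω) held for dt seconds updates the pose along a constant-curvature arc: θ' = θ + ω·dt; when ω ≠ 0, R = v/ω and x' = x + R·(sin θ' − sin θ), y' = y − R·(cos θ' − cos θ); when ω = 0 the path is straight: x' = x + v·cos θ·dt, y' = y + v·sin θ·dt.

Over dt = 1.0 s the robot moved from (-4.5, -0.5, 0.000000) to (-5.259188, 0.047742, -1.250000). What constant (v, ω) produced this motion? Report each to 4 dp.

v = -1.0000, ω = -1.2500

Δθ = -1.250000 − 0.000000 = -1.250000
ω = Δθ/dt = -1.250000/1.0 = -1.2500
R = Δx/(sin θ' − sin θ) = 0.8000
v = R·ω = 0.8000·-1.2500 = -1.0000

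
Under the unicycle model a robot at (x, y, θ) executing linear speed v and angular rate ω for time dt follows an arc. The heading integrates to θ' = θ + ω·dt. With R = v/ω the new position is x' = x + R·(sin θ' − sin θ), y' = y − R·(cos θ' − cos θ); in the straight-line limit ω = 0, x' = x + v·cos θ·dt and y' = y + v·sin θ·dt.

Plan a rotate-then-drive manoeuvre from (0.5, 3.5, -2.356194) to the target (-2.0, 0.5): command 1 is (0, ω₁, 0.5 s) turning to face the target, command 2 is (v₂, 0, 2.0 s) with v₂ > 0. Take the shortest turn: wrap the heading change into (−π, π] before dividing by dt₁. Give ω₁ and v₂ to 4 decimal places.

ω₁ = 0.1813, v₂ = 1.9526

heading to target = atan2(0.5−3.5, -2−0.5) = -2.2655
Δθ = wrap(-2.2655 − -2.3562) = 0.0907; ω₁ = Δθ/dt₁ = 0.1813
distance = √((-2−0.5)² + (0.5−3.5)²) = 3.9051; v₂ = distance/dt₂ = 1.9526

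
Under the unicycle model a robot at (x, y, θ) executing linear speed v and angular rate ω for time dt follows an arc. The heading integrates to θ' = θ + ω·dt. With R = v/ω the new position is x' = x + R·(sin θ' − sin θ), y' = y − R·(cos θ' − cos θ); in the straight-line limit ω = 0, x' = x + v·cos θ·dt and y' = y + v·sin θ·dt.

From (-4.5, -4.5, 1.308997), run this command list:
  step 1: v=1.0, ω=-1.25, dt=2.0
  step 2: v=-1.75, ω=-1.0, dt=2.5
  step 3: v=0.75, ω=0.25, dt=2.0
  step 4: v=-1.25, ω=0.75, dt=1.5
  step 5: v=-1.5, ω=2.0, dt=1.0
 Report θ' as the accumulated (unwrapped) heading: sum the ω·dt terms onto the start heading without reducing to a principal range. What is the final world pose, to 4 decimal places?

(-0.9252, 0.1460, -0.0660)

step 1: θ'=-1.1910 (R=-0.8000) → pose (-2.9843, -4.4105, -1.1910)
step 2: θ'=-3.6910 (R=1.7500) → pose (-0.4451, -2.2692, -3.6910)
step 3: θ'=-3.1910 (R=3.0000) → pose (-1.8635, -1.8314, -3.1910)
step 4: θ'=-2.0660 (R=-1.6667) → pose (-0.3148, -0.9588, -2.0660)
step 5: θ'=-0.0660 (R=-0.7500) → pose (-0.9252, 0.1460, -0.0660)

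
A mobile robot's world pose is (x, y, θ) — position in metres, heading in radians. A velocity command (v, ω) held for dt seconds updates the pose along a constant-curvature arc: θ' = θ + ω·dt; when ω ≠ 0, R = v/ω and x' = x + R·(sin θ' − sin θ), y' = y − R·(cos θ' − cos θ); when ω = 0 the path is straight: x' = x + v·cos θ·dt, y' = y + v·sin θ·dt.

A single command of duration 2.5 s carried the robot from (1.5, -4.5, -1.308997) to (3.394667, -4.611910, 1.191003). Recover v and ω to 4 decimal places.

v = 1.0000, ω = 1.0000

Δθ = 1.191003 − -1.308997 = 2.500000
ω = Δθ/dt = 2.500000/2.5 = 1.0000
R = Δx/(sin θ' − sin θ) = 1.0000
v = R·ω = 1.0000·1.0000 = 1.0000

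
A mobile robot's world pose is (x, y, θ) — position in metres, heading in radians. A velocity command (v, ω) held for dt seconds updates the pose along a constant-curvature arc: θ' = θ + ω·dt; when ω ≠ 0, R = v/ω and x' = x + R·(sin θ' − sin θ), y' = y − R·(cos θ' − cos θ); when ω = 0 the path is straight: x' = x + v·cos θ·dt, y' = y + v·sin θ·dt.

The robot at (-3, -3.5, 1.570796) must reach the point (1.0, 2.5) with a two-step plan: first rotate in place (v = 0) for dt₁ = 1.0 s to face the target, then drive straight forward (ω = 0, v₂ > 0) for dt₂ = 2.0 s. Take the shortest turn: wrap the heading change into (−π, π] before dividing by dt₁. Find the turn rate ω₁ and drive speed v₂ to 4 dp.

ω₁ = -0.5880, v₂ = 3.6056

heading to target = atan2(2.5−-3.5, 1−-3) = 0.9828
Δθ = wrap(0.9828 − 1.5708) = -0.5880; ω₁ = Δθ/dt₁ = -0.5880
distance = √((1−-3)² + (2.5−-3.5)²) = 7.2111; v₂ = distance/dt₂ = 3.6056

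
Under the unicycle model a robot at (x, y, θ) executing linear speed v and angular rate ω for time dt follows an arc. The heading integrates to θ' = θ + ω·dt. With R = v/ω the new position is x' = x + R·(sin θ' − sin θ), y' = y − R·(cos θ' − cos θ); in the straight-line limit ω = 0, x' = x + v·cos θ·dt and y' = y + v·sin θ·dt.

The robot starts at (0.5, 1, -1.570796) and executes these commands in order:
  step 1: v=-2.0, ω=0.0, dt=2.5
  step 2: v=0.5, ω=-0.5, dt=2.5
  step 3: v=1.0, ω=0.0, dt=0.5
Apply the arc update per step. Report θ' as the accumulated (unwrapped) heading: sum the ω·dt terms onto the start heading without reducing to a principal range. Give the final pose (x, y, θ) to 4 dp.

step 1: θ'=-1.5708 (straight) → pose (0.5000, 6.0000, -1.5708)
step 2: θ'=-2.8208 (R=-1.0000) → pose (-0.1847, 5.0510, -2.8208)
step 3: θ'=-2.8208 (straight) → pose (-0.6592, 4.8934, -2.8208)

(-0.6592, 4.8934, -2.8208)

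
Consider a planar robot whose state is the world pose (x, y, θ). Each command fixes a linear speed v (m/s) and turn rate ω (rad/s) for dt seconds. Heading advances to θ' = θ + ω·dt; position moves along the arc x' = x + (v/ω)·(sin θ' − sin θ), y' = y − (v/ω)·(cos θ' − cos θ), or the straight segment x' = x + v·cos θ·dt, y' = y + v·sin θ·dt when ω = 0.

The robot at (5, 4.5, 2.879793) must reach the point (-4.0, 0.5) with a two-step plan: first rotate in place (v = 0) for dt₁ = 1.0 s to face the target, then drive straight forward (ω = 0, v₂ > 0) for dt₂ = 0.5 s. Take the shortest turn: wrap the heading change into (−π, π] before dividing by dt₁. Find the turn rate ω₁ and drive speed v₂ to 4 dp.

heading to target = atan2(0.5−4.5, -4−5) = -2.7234
Δθ = wrap(-2.7234 − 2.8798) = 0.6800; ω₁ = Δθ/dt₁ = 0.6800
distance = √((-4−5)² + (0.5−4.5)²) = 9.8489; v₂ = distance/dt₂ = 19.6977

ω₁ = 0.6800, v₂ = 19.6977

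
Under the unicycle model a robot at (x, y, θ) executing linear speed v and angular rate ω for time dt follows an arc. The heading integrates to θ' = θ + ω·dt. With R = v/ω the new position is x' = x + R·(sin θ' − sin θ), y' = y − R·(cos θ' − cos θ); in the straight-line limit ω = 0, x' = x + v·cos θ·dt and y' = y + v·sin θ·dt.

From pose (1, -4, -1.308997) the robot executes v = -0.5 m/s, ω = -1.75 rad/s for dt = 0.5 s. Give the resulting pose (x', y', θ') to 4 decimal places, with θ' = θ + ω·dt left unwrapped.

θ' = -1.3090 + -1.75·0.5 = -2.1840
R = v/ω = -0.5/-1.75 = 0.2857
x' = 1 + 0.2857·(sin -2.1840 − sin -1.3090) = 1.0423
y' = -4 − 0.2857·(cos -2.1840 − cos -1.3090) = -3.7616

(1.0423, -3.7616, -2.1840)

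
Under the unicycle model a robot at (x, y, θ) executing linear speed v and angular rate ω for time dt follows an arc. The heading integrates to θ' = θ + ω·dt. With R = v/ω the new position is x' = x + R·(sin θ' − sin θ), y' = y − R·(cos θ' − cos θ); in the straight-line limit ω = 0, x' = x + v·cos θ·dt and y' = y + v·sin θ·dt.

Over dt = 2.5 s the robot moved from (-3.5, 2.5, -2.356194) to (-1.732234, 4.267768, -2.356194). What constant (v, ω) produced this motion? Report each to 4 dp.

Δθ = -2.356194 − -2.356194 = 0.000000
ω = Δθ/dt = 0.000000/2.5 = 0.0000
ω = 0 → v = (Δx·cos θ + Δy·sin θ)/dt = -1.0000

v = -1.0000, ω = 0.0000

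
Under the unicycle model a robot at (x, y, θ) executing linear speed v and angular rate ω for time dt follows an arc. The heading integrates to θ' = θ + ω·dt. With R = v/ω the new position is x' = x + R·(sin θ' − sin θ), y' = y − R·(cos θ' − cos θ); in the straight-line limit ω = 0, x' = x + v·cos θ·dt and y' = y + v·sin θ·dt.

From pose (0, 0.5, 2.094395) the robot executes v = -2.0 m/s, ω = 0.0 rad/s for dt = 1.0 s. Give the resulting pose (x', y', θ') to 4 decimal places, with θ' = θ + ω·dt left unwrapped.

θ' = 2.0944 + 0.0·1.0 = 2.0944
ω = 0 → straight: x' = 0 + -2.0·cos(2.0944)·1.0 = 1.0000
y' = 0.5 + -2.0·sin(2.0944)·1.0 = -1.2321

(1.0000, -1.2321, 2.0944)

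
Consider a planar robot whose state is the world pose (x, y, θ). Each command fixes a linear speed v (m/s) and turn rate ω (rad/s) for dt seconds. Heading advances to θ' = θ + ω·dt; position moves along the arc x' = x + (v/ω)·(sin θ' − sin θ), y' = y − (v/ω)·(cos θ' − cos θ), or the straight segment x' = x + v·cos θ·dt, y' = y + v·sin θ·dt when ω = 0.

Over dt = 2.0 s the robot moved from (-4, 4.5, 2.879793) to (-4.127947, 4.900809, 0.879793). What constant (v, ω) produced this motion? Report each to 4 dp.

v = 0.2500, ω = -1.0000

Δθ = 0.879793 − 2.879793 = -2.000000
ω = Δθ/dt = -2.000000/2.0 = -1.0000
R = −Δy/(cos θ' − cos θ) = -0.2500
v = R·ω = -0.2500·-1.0000 = 0.2500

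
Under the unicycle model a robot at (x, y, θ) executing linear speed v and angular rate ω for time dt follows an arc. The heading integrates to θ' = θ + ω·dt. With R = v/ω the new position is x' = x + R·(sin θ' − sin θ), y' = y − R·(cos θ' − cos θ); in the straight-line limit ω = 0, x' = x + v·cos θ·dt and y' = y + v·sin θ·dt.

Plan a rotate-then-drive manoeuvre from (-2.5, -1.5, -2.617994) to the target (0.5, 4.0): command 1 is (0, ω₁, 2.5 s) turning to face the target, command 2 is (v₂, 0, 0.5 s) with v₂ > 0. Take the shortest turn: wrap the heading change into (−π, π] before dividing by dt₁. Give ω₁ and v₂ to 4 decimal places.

ω₁ = -1.0375, v₂ = 12.5300

heading to target = atan2(4−-1.5, 0.5−-2.5) = 1.0714
Δθ = wrap(1.0714 − -2.6180) = -2.5937; ω₁ = Δθ/dt₁ = -1.0375
distance = √((0.5−-2.5)² + (4−-1.5)²) = 6.2650; v₂ = distance/dt₂ = 12.5300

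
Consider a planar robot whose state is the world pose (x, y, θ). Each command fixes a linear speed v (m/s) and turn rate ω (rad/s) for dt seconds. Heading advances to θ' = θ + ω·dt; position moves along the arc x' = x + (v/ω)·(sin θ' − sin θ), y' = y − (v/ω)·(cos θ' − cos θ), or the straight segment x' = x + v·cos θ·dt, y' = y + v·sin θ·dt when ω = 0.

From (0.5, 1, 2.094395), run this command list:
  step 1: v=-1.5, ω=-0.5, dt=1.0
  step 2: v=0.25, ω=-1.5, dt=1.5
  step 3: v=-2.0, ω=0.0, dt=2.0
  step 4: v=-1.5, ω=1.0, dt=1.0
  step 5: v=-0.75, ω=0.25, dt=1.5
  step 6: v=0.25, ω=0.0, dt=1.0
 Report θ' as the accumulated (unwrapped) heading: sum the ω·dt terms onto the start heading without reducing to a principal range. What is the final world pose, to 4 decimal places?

step 1: θ'=1.5944 (R=3.0000) → pose (0.9011, -0.4292, 1.5944)
step 2: θ'=-0.6556 (R=-0.1667) → pose (1.1693, -0.2932, -0.6556)
step 3: θ'=-0.6556 (straight) → pose (-2.0014, 2.1454, -0.6556)
step 4: θ'=0.3444 (R=-1.5000) → pose (-3.4223, 2.3683, 0.3444)
step 5: θ'=0.7194 (R=-3.0000) → pose (-4.3862, 1.8011, 0.7194)
step 6: θ'=0.7194 (straight) → pose (-4.1982, 1.9658, 0.7194)

(-4.1982, 1.9658, 0.7194)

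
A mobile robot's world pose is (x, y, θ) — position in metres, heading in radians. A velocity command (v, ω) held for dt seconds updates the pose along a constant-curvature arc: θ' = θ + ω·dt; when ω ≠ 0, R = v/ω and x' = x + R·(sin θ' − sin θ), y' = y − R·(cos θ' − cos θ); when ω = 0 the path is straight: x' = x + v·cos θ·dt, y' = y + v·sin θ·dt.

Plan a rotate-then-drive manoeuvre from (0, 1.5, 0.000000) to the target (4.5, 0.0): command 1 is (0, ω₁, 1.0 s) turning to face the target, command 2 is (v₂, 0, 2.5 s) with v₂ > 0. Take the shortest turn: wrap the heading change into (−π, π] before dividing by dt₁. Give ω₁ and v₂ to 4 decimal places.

ω₁ = -0.3218, v₂ = 1.8974

heading to target = atan2(0−1.5, 4.5−0) = -0.3218
Δθ = wrap(-0.3218 − 0.0000) = -0.3218; ω₁ = Δθ/dt₁ = -0.3218
distance = √((4.5−0)² + (0−1.5)²) = 4.7434; v₂ = distance/dt₂ = 1.8974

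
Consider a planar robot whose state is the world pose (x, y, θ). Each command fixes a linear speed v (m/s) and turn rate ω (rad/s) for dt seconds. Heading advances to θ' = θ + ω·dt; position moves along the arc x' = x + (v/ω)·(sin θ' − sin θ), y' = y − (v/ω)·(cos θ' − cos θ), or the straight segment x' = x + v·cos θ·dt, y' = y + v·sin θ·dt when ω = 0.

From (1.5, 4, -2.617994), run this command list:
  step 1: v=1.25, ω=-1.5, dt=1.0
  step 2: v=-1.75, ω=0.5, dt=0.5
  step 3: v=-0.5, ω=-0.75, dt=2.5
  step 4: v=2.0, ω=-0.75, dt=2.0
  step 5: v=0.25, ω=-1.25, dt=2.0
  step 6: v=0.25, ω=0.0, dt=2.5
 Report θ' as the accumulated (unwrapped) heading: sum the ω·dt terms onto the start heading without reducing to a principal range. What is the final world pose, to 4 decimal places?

step 1: θ'=-4.1180 (R=-0.8333) → pose (0.3929, 4.2550, -4.1180)
step 2: θ'=-3.8680 (R=-3.5000) → pose (0.9680, 3.5985, -3.8680)
step 3: θ'=-5.7430 (R=0.6667) → pose (0.8681, 2.5284, -5.7430)
step 4: θ'=-7.2430 (R=-2.6667) → pose (4.4238, 1.7713, -7.2430)
step 5: θ'=-9.7430 (R=-0.2000) → pose (4.1974, 1.4666, -9.7430)
step 6: θ'=-9.7430 (straight) → pose (3.6037, 1.6621, -9.7430)

(3.6037, 1.6621, -9.7430)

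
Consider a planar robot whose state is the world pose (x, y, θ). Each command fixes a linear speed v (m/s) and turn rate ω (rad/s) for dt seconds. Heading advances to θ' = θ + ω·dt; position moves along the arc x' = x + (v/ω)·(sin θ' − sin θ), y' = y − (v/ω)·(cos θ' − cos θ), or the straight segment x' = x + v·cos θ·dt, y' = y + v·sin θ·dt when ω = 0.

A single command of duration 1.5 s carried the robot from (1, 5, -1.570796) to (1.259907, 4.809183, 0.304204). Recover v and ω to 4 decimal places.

v = 0.2500, ω = 1.2500

Δθ = 0.304204 − -1.570796 = 1.875000
ω = Δθ/dt = 1.875000/1.5 = 1.2500
R = Δx/(sin θ' − sin θ) = 0.2000
v = R·ω = 0.2000·1.2500 = 0.2500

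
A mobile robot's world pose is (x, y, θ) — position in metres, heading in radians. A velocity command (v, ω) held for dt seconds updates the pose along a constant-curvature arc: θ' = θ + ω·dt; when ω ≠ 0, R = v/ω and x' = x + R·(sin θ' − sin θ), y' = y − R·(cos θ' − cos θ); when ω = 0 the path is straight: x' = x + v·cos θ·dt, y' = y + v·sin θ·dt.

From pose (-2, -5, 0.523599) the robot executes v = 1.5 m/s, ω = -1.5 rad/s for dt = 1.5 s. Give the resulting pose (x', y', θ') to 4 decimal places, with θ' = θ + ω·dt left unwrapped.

(-0.5121, -6.0210, -1.7264)

θ' = 0.5236 + -1.5·1.5 = -1.7264
R = v/ω = 1.5/-1.5 = -1.0000
x' = -2 + -1.0000·(sin -1.7264 − sin 0.5236) = -0.5121
y' = -5 − -1.0000·(cos -1.7264 − cos 0.5236) = -6.0210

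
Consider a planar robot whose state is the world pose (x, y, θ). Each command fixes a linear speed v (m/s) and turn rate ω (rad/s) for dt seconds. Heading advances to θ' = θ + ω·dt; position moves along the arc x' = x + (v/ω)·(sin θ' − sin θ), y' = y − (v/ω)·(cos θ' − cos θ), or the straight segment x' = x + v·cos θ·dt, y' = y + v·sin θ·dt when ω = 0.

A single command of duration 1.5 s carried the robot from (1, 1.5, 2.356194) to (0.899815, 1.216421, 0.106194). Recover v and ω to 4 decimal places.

v = -0.2500, ω = -1.5000

Δθ = 0.106194 − 2.356194 = -2.250000
ω = Δθ/dt = -2.250000/1.5 = -1.5000
R = −Δy/(cos θ' − cos θ) = 0.1667
v = R·ω = 0.1667·-1.5000 = -0.2500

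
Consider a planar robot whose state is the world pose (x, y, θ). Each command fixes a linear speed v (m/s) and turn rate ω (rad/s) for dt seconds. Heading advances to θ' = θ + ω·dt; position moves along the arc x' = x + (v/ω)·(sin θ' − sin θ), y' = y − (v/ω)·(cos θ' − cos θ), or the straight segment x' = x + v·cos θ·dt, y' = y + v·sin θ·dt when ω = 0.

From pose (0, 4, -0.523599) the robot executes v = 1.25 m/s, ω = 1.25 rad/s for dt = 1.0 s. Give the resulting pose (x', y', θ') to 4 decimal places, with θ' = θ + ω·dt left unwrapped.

(1.1642, 4.1185, 0.7264)

θ' = -0.5236 + 1.25·1.0 = 0.7264
R = v/ω = 1.25/1.25 = 1.0000
x' = 0 + 1.0000·(sin 0.7264 − sin -0.5236) = 1.1642
y' = 4 − 1.0000·(cos 0.7264 − cos -0.5236) = 4.1185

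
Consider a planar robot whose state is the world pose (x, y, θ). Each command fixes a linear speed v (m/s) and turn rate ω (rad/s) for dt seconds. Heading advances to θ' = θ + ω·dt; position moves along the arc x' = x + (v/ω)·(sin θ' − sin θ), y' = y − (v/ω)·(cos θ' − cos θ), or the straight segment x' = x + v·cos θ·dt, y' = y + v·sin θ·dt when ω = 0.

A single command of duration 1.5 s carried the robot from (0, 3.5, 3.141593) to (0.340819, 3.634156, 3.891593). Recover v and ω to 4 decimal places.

Δθ = 3.891593 − 3.141593 = 0.750000
ω = Δθ/dt = 0.750000/1.5 = 0.5000
R = Δx/(sin θ' − sin θ) = -0.5000
v = R·ω = -0.5000·0.5000 = -0.2500

v = -0.2500, ω = 0.5000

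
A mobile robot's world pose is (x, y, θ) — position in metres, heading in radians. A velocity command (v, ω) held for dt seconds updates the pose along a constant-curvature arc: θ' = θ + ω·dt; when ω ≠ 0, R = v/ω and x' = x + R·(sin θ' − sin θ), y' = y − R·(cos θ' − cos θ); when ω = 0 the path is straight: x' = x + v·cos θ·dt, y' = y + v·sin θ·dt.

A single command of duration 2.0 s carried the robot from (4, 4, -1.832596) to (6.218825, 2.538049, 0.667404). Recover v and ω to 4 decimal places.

v = 1.7500, ω = 1.2500

Δθ = 0.667404 − -1.832596 = 2.500000
ω = Δθ/dt = 2.500000/2.0 = 1.2500
R = Δx/(sin θ' − sin θ) = 1.4000
v = R·ω = 1.4000·1.2500 = 1.7500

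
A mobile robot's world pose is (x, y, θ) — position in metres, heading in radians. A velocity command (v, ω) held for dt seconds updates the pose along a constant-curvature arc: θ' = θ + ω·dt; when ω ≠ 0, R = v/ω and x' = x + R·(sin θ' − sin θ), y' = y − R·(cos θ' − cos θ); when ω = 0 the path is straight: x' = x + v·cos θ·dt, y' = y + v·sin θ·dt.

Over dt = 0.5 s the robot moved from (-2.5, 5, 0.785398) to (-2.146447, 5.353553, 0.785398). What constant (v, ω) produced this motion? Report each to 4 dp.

Δθ = 0.785398 − 0.785398 = 0.000000
ω = Δθ/dt = 0.000000/0.5 = 0.0000
ω = 0 → v = (Δx·cos θ + Δy·sin θ)/dt = 1.0000

v = 1.0000, ω = 0.0000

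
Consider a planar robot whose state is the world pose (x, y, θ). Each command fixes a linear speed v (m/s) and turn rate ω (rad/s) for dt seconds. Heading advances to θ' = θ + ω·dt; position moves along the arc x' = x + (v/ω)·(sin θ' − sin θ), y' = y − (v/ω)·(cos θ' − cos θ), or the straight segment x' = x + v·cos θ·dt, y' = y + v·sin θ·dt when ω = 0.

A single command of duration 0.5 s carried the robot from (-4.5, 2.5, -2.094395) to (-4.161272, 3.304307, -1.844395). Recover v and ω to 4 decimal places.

Δθ = -1.844395 − -2.094395 = 0.250000
ω = Δθ/dt = 0.250000/0.5 = 0.5000
R = −Δy/(cos θ' − cos θ) = -3.5000
v = R·ω = -3.5000·0.5000 = -1.7500

v = -1.7500, ω = 0.5000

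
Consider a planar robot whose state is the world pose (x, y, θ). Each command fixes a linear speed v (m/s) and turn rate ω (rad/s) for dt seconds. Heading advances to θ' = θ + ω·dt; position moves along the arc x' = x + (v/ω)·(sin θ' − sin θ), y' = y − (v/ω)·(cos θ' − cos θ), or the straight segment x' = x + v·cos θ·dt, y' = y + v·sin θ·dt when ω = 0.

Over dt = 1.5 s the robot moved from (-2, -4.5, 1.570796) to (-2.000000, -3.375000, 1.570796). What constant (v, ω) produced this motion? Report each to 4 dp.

v = 0.7500, ω = 0.0000

Δθ = 1.570796 − 1.570796 = 0.000000
ω = Δθ/dt = 0.000000/1.5 = 0.0000
ω = 0 → v = (Δx·cos θ + Δy·sin θ)/dt = 0.7500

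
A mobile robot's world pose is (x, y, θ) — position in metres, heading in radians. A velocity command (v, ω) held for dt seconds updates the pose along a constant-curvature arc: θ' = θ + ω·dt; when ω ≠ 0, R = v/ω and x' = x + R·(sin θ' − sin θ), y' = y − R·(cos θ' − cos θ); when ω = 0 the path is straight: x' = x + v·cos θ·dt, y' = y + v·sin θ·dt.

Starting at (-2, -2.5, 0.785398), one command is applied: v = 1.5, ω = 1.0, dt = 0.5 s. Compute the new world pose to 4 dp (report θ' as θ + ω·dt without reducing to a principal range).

θ' = 0.7854 + 1.0·0.5 = 1.2854
R = v/ω = 1.5/1.0 = 1.5000
x' = -2 + 1.5000·(sin 1.2854 − sin 0.7854) = -1.6213
y' = -2.5 − 1.5000·(cos 1.2854 − cos 0.7854) = -1.8616

(-1.6213, -1.8616, 1.2854)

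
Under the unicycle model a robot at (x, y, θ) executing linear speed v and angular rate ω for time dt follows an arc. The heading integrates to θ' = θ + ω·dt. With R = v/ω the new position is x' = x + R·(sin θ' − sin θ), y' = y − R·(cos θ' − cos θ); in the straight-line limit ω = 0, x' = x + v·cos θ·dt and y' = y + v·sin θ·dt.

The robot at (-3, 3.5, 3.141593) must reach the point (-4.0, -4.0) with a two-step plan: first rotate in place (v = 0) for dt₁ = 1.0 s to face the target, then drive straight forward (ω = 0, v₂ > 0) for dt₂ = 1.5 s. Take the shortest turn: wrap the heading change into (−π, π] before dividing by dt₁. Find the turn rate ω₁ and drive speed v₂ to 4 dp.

ω₁ = 1.4382, v₂ = 5.0442

heading to target = atan2(-4−3.5, -4−-3) = -1.7033
Δθ = wrap(-1.7033 − 3.1416) = 1.4382; ω₁ = Δθ/dt₁ = 1.4382
distance = √((-4−-3)² + (-4−3.5)²) = 7.5664; v₂ = distance/dt₂ = 5.0442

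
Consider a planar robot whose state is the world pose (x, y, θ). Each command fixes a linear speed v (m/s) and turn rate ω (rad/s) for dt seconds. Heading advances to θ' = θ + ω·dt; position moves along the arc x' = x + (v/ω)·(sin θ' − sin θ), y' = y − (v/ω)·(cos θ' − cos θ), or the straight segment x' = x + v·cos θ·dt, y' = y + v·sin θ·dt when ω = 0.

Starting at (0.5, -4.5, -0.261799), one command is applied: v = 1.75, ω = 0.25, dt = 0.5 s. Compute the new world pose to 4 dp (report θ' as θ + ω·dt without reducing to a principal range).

(1.3571, -4.6731, -0.1368)

θ' = -0.2618 + 0.25·0.5 = -0.1368
R = v/ω = 1.75/0.25 = 7.0000
x' = 0.5 + 7.0000·(sin -0.1368 − sin -0.2618) = 1.3571
y' = -4.5 − 7.0000·(cos -0.1368 − cos -0.2618) = -4.6731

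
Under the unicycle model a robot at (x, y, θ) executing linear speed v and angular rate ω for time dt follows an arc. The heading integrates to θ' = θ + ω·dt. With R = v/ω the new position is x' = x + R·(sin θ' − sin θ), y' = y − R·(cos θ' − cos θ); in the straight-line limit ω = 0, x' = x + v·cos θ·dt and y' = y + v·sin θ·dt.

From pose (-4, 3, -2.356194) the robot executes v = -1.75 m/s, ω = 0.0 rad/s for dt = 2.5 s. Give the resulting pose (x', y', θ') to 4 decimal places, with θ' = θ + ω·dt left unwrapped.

(-0.9064, 6.0936, -2.3562)

θ' = -2.3562 + 0.0·2.5 = -2.3562
ω = 0 → straight: x' = -4 + -1.75·cos(-2.3562)·2.5 = -0.9064
y' = 3 + -1.75·sin(-2.3562)·2.5 = 6.0936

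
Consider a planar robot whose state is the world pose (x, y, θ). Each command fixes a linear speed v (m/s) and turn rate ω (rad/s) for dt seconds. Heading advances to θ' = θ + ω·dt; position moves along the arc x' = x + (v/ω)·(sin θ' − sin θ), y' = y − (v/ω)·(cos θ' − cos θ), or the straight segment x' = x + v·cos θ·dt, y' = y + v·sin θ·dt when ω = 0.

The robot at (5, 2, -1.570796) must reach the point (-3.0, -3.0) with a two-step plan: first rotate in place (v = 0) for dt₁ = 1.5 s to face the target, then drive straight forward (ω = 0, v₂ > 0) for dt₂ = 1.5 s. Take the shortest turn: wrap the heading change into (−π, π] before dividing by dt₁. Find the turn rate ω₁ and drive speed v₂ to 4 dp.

heading to target = atan2(-3−2, -3−5) = -2.5830
Δθ = wrap(-2.5830 − -1.5708) = -1.0122; ω₁ = Δθ/dt₁ = -0.6748
distance = √((-3−5)² + (-3−2)²) = 9.4340; v₂ = distance/dt₂ = 6.2893

ω₁ = -0.6748, v₂ = 6.2893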